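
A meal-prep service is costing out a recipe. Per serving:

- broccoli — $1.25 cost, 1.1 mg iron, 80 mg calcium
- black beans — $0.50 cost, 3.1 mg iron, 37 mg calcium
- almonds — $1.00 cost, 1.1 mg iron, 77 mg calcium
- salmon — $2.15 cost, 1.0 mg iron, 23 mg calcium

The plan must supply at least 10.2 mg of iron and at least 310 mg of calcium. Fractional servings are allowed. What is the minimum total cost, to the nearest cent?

Two binding constraints pin down two serving amounts, so the optimal mix uses at most two foods. The candidates are each food alone (scaled to the tighter of iron/calcium) and each pair with both constraints tight.
broccoli only: max(10.2/1.1, 310/80) = 9.273 servings → $11.59.
black beans only: max(10.2/3.1, 310/37) = 8.378 servings → $4.19.
almonds only: max(10.2/1.1, 310/77) = 9.273 servings → $9.27.
salmon only: max(10.2/1.0, 310/23) = 13.48 servings → $28.98.
broccoli + black beans with both tight: 2.815 servings and 2.291 servings → $4.66.
broccoli + almonds: the both-tight solution has a negative serving — not a feasible corner.
broccoli + salmon with both tight: 1.378 servings and 8.684 servings → $20.39.
black beans + almonds with both tight: 2.244 servings and 2.947 servings → $4.07.
black beans + salmon: the both-tight solution has a negative serving — not a feasible corner.
almonds + salmon with both tight: 1.458 servings and 8.596 servings → $19.94.
The minimum over all feasible corners is $4.07.

$4.07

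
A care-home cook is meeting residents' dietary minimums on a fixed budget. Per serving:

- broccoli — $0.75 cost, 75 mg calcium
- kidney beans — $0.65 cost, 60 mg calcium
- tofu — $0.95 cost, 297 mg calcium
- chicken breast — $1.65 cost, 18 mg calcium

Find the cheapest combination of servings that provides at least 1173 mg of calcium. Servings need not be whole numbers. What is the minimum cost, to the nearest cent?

Cost per mg of calcium: tofu $0.0032, broccoli $0.0100, kidney beans $0.0108, chicken breast $0.0917.
With no serving limits, use only tofu: 1173 mg / 297 mg = 3.949 servings × $0.95 = $3.75.

$3.75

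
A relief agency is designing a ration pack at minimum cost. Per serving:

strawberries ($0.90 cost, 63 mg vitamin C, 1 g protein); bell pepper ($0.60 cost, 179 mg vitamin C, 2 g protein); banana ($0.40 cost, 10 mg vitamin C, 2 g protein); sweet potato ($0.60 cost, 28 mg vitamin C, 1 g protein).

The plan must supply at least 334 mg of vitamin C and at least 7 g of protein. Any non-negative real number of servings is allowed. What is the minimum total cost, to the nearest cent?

This is a tiny linear program; its minimum lies at a vertex of the feasible set. List the vertices and price them.
strawberries only: max(334/63, 7/1) = 7 servings → $6.30.
bell pepper only: max(334/179, 7/2) = 3.5 servings → $2.10.
banana only: max(334/10, 7/2) = 33.4 servings → $13.36.
sweet potato only: max(334/28, 7/1) = 11.93 servings → $7.16.
strawberries + bell pepper: intersection lies outside the first quadrant.
strawberries + banana with both tight: 5.155 servings and 0.9224 servings → $5.01.
strawberries + sweet potato with both tight: 3.943 servings and 3.057 servings → $5.38.
bell pepper + banana with both tight: 1.769 servings and 1.731 servings → $1.75.
bell pepper + sweet potato with both tight: 1.122 servings and 4.756 servings → $3.53.
banana + sweet potato with both targets exact would need a negative amount; discard.
Cheapest feasible corner: $1.75.

$1.75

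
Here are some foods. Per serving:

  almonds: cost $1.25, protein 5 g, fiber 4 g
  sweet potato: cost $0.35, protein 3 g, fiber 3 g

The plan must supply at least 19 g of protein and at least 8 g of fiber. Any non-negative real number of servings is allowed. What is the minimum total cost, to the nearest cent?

With two linear requirements the optimum uses one or two foods; enumerate the corners.
almonds only: max(19/5, 8/4) = 3.8 servings → $4.75.
sweet potato only: max(19/3, 8/3) = 6.333 servings → $2.22.
almonds + sweet potato: intersection lies outside the first quadrant.
Cheapest feasible corner: $2.22.

$2.22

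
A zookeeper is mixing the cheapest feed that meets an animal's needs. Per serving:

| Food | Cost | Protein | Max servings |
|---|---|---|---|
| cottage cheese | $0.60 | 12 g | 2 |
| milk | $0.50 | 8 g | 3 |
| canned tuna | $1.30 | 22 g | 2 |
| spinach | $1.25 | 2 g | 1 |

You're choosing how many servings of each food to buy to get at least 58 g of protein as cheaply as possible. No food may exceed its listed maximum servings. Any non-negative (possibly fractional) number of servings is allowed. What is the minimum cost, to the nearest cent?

Cost per g of protein: cottage cheese $0.0500, canned tuna $0.0591, milk $0.0625, spinach $0.6250.
Take 2 servings of cottage cheese: +24.0 g protein for $1.20 (total $1.20, still need 34.0 g).
Take 1.545 servings of canned tuna: +34.0 g protein for $2.01 (total $3.21, still need 0.0 g).
Filling from the cheapest source first is optimal under one linear minimum: $3.21.

$3.21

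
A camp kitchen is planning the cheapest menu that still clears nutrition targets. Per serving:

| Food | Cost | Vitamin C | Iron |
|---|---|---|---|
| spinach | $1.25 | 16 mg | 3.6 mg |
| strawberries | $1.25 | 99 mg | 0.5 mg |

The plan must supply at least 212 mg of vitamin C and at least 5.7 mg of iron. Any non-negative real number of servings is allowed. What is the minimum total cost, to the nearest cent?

Check every corner: each single food scaled to meet both minima, and each pair solved so both constraints bind.
spinach only: max(212/16, 5.7/3.6) = 13.25 servings → $16.56.
strawberries only: max(212/99, 5.7/0.5) = 11.4 servings → $14.25.
spinach + strawberries with both tight: 1.315 servings and 1.929 servings → $4.06.
The minimum over all feasible corners is $4.06.

$4.06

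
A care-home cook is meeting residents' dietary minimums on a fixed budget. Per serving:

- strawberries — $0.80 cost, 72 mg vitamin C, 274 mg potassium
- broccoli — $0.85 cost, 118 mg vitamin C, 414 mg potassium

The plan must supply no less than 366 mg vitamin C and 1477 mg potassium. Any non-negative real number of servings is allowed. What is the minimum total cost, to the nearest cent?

$3.03

For a min-cost LP with two ≥-constraints, a basic feasible solution has at most two positive variables.
strawberries only: max(366/72, 1477/274) = 5.391 servings → $4.31.
broccoli only: max(366/118, 1477/414) = 3.568 servings → $3.03.
strawberries + broccoli with both targets exact would need a negative amount; discard.
So the least-cost plan costs $3.03.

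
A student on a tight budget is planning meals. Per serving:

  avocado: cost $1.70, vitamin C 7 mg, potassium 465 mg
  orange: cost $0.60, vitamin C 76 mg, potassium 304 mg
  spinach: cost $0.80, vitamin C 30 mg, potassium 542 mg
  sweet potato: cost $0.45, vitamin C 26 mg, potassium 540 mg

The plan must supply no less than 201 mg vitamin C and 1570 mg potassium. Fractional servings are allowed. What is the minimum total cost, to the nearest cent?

$2.02

Two binding constraints pin down two serving amounts, so the optimal mix uses at most two foods. The candidates are each food alone (scaled to the tighter of vitamin C/potassium) and each pair with both constraints tight.
avocado only: max(201/7, 1570/465) = 28.71 servings → $48.81.
orange only: max(201/76, 1570/304) = 5.164 servings → $3.10.
spinach only: max(201/30, 1570/542) = 6.7 servings → $5.36.
sweet potato only: max(201/26, 1570/540) = 7.731 servings → $3.48.
avocado + orange with both tight: 1.753 servings and 2.483 servings → $4.47.
avocado + spinach: intersection lies outside the first quadrant.
avocado + sweet potato with both targets exact would need a negative amount; discard.
orange + spinach with both tight: 1.928 servings and 1.815 servings → $2.61.
orange + sweet potato with both tight: 2.044 servings and 1.757 servings → $2.02.
spinach + sweet potato with both targets exact would need a negative amount; discard.
Cheapest feasible corner: $2.02.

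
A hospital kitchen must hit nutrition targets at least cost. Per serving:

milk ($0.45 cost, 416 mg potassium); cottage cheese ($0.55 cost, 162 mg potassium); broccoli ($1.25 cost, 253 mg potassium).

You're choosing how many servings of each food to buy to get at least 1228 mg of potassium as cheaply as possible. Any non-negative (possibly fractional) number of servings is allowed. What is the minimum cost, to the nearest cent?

$1.33

Cost per mg of potassium: milk $0.0011, cottage cheese $0.0034, broccoli $0.0049.
With no serving limits, use only milk: 1228 mg / 416 mg = 2.952 servings × $0.45 = $1.33.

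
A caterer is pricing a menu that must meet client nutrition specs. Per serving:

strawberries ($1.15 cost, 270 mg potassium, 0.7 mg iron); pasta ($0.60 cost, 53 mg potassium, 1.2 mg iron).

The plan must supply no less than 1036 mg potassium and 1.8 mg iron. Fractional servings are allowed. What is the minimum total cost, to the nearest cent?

$4.41

For a min-cost LP with two ≥-constraints, a basic feasible solution has at most two positive variables.
strawberries only: max(1036/270, 1.8/0.7) = 3.837 servings → $4.41.
pasta only: max(1036/53, 1.8/1.2) = 19.55 servings → $11.73.
strawberries + pasta: the both-tight solution has a negative serving — not a feasible corner.
The minimum over all feasible corners is $4.41.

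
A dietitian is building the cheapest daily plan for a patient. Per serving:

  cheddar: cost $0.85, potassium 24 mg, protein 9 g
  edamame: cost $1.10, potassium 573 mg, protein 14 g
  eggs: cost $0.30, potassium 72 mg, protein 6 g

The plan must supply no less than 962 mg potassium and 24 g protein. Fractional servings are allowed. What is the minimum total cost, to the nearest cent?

$1.87

With two linear requirements the optimum uses one or two foods; enumerate the corners.
cheddar only: max(962/24, 24/9) = 40.08 servings → $34.07.
edamame only: max(962/573, 24/14) = 1.714 servings → $1.89.
eggs only: max(962/72, 24/6) = 13.36 servings → $4.01.
cheddar + edamame with both tight: 0.05891 servings and 1.676 servings → $1.89.
cheddar + eggs: intersection lies outside the first quadrant.
edamame + eggs with both tight: 1.664 servings and 0.1169 servings → $1.87.
Cheapest feasible corner: $1.87.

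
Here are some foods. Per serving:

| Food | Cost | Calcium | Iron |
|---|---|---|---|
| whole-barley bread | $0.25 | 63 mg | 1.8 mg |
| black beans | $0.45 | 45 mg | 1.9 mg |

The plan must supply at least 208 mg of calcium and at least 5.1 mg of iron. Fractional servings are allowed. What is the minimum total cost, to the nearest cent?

$0.83

Two binding constraints pin down two serving amounts, so the optimal mix uses at most two foods. The candidates are each food alone (scaled to the tighter of calcium/iron) and each pair with both constraints tight.
whole-barley bread only: max(208/63, 5.1/1.8) = 3.302 servings → $0.83.
black beans only: max(208/45, 5.1/1.9) = 4.622 servings → $2.08.
whole-barley bread + black beans: the both-tight solution has a negative serving — not a feasible corner.
Cheapest feasible corner: $0.83.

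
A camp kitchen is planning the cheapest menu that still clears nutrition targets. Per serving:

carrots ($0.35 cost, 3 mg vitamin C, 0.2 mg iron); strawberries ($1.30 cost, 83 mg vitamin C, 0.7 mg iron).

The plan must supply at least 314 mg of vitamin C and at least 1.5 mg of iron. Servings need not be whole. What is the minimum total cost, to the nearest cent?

Two binding constraints pin down two serving amounts, so the optimal mix uses at most two foods. The candidates are each food alone (scaled to the tighter of vitamin C/iron) and each pair with both constraints tight.
carrots only: max(314/3, 1.5/0.2) = 104.7 servings → $36.63.
strawberries only: max(314/83, 1.5/0.7) = 3.783 servings → $4.92.
carrots + strawberries with both targets exact would need a negative amount; discard.
The minimum over all feasible corners is $4.92.

$4.92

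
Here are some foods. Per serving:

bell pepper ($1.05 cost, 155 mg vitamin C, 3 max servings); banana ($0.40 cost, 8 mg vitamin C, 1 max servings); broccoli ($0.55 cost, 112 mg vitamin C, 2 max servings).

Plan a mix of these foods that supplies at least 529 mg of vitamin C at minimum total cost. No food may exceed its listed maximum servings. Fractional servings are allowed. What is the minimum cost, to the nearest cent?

$3.17

Cost per mg of vitamin C: broccoli $0.0049, bell pepper $0.0068, banana $0.0500.
Take 2 servings of broccoli: +224.0 mg vitamin C for $1.10 (total $1.10, still need 305.0 mg).
Take 1.968 servings of bell pepper: +305.0 mg vitamin C for $2.07 (total $3.17, still need 0.0 mg).
Greedy by cheapest-per-mg is optimal for a single linear constraint, so the minimum cost is $3.17.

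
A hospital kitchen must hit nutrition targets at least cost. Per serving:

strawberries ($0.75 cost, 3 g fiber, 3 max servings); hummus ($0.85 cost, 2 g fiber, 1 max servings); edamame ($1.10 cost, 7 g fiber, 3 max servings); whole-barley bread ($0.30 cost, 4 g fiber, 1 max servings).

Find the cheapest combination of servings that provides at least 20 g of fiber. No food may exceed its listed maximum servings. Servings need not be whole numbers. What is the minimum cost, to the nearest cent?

Cost per g of fiber: whole-barley bread $0.0750, edamame $0.1571, strawberries $0.2500, hummus $0.4250.
Take 1 serving of whole-barley bread: +4.0 g fiber for $0.30 (total $0.30, still need 16.0 g).
Take 2.286 servings of edamame: +16.0 g fiber for $2.51 (total $2.81, still need 0.0 g).
Filling from the cheapest source first is optimal under one linear minimum: $2.81.

$2.81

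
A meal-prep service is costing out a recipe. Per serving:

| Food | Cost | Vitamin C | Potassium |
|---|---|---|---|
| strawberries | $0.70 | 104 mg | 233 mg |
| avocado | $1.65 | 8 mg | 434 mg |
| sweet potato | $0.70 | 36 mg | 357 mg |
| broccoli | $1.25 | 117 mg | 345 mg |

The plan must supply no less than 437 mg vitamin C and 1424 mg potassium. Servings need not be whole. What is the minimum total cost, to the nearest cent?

An LP optimum is at a vertex; with two nutrient constraints at most two foods are used. Check each candidate.
strawberries only: max(437/104, 1424/233) = 6.112 servings → $4.28.
avocado only: max(437/8, 1424/434) = 54.62 servings → $90.13.
sweet potato only: max(437/36, 1424/357) = 12.14 servings → $8.50.
broccoli only: max(437/117, 1424/345) = 4.128 servings → $5.16.
strawberries + avocado with both tight: 4.12 servings and 1.069 servings → $4.65.
strawberries + sweet potato with both tight: 3.645 servings and 1.61 servings → $3.68.
strawberries + broccoli: intersection lies outside the first quadrant.
avocado + sweet potato with both targets exact would need a negative amount; discard.
avocado + broccoli with both tight: 0.3299 servings and 3.712 servings → $5.19.
sweet potato + broccoli with both tight: 0.5398 servings and 3.569 servings → $4.84.
Cheapest feasible corner: $3.68.

$3.68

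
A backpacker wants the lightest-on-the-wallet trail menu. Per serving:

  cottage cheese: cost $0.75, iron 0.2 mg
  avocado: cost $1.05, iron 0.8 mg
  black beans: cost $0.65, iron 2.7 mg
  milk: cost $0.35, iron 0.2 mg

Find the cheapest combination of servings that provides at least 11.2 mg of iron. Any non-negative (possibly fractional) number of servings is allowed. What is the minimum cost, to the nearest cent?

$2.70

Cost per mg of iron: black beans $0.2407, avocado $1.3125, milk $1.7500, cottage cheese $3.7500.
With no serving limits, use only black beans: 11.2 mg / 2.7 mg = 4.148 servings × $0.65 = $2.70.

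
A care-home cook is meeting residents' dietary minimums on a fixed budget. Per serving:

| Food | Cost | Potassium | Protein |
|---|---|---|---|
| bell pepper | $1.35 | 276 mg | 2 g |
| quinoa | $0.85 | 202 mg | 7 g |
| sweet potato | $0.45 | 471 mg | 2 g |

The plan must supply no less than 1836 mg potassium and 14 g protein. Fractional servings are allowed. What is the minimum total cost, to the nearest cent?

$2.42

An LP optimum is at a vertex; with two nutrient constraints at most two foods are used. Check each candidate.
bell pepper only: max(1836/276, 14/2) = 7 servings → $9.45.
quinoa only: max(1836/202, 14/7) = 9.089 servings → $7.73.
sweet potato only: max(1836/471, 14/2) = 7 servings → $3.15.
bell pepper + quinoa with both tight: 6.56 servings and 0.1257 servings → $8.96.
bell pepper + sweet potato: intersection lies outside the first quadrant.
quinoa + sweet potato with both tight: 1.01 servings and 3.465 servings → $2.42.
The minimum over all feasible corners is $2.42.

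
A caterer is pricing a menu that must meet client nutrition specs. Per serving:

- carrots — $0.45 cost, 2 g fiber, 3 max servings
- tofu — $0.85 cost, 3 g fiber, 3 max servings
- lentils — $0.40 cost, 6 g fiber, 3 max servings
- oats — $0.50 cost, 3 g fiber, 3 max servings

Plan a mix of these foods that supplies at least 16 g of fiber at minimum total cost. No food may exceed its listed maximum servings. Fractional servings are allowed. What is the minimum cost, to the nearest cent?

$1.07

Cost per g of fiber: lentils $0.0667, oats $0.1667, carrots $0.2250, tofu $0.2833.
Take 2.667 servings of lentils: +16.0 g fiber for $1.07 (total $1.07, still need 0.0 g).
Greedy by cheapest-per-g is optimal for a single linear constraint, so the minimum cost is $1.07.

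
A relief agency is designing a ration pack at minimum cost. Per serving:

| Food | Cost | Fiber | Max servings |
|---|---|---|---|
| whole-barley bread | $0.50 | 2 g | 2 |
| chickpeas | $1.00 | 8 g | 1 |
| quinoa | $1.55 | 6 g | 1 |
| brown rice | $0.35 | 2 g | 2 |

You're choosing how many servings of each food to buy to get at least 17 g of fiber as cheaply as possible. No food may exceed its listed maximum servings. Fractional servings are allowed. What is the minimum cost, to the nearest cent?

Cost per g of fiber: chickpeas $0.1250, brown rice $0.1750, whole-barley bread $0.2500, quinoa $0.2583.
Take 1 serving of chickpeas: +8.0 g fiber for $1.00 (total $1.00, still need 9.0 g).
Take 2 servings of brown rice: +4.0 g fiber for $0.70 (total $1.70, still need 5.0 g).
Take 2 servings of whole-barley bread: +4.0 g fiber for $1.00 (total $2.70, still need 1.0 g).
Take 0.1667 servings of quinoa: +1.0 g fiber for $0.26 (total $2.96, still need 0.0 g).
Greedy by cheapest-per-g is optimal for a single linear constraint, so the minimum cost is $2.96.

$2.96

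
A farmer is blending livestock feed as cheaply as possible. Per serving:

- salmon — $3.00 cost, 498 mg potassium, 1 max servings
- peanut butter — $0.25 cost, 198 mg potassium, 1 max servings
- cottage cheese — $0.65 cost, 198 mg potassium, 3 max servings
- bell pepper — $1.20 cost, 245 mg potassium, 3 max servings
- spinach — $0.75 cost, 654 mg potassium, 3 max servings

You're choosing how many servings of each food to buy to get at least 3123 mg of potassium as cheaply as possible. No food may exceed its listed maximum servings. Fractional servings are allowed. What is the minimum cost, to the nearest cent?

$6.26

Cost per mg of potassium: spinach $0.0011, peanut butter $0.0013, cottage cheese $0.0033, bell pepper $0.0049, salmon $0.0060.
Take 3 servings of spinach: +1962.0 mg potassium for $2.25 (total $2.25, still need 1161.0 mg).
Take 1 serving of peanut butter: +198.0 mg potassium for $0.25 (total $2.50, still need 963.0 mg).
Take 3 servings of cottage cheese: +594.0 mg potassium for $1.95 (total $4.45, still need 369.0 mg).
Take 1.506 servings of bell pepper: +369.0 mg potassium for $1.81 (total $6.26, still need 0.0 mg).
Filling from the cheapest source first is optimal under one linear minimum: $6.26.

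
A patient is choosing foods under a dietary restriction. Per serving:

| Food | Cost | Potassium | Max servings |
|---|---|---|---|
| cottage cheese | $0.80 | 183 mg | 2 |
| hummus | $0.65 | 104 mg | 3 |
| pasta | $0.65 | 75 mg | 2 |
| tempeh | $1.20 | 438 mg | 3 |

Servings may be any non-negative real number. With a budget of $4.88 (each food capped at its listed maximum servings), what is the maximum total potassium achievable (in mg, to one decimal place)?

1606.8 mg

Potassium per dollar: tempeh 365, cottage cheese 228.8, hummus 160, pasta 115.4.
Take 3 servings of tempeh: spends $3.60, +1314.0 mg potassium (running total 1314.0 mg).
Take 1.6 servings of cottage cheese: spends $1.28, +292.8 mg potassium (running total 1606.8 mg).
Greedy by best ratio exhausts the cost allowance optimally: 1606.8 mg.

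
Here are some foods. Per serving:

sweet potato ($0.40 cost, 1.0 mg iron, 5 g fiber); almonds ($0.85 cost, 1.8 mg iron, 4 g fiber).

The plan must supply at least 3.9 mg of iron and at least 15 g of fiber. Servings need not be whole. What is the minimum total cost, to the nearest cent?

Minimising a linear cost over {iron ≥ 3.9, fiber ≥ 15, servings ≥ 0} — the optimum is at a vertex, using one or two foods.
sweet potato only: max(3.9/1.0, 15/5) = 3.9 servings → $1.56.
almonds only: max(3.9/1.8, 15/4) = 3.75 servings → $3.19.
sweet potato + almonds with both tight: 2.28 servings and 0.9 servings → $1.68.
The minimum over all feasible corners is $1.56.

$1.56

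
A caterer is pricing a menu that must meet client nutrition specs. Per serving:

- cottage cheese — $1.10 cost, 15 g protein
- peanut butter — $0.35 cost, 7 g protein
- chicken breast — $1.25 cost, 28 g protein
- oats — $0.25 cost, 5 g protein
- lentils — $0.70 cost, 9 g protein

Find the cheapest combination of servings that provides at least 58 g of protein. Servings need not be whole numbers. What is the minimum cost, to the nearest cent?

Cost per g of protein: chicken breast $0.0446, peanut butter $0.0500, oats $0.0500, cottage cheese $0.0733, lentils $0.0778.
With no serving limits, use only chicken breast: 58 g / 28 g = 2.071 servings × $1.25 = $2.59.

$2.59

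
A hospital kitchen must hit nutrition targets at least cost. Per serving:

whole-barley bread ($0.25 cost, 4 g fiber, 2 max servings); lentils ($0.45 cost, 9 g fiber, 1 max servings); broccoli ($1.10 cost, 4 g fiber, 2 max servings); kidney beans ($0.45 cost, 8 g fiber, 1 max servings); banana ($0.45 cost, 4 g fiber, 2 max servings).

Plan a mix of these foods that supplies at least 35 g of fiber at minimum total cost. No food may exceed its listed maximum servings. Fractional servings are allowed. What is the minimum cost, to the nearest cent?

$2.85

Cost per g of fiber: lentils $0.0500, kidney beans $0.0563, whole-barley bread $0.0625, banana $0.1125, broccoli $0.2750.
Take 1 serving of lentils: +9.0 g fiber for $0.45 (total $0.45, still need 26.0 g).
Take 1 serving of kidney beans: +8.0 g fiber for $0.45 (total $0.90, still need 18.0 g).
Take 2 servings of whole-barley bread: +8.0 g fiber for $0.50 (total $1.40, still need 10.0 g).
Take 2 servings of banana: +8.0 g fiber for $0.90 (total $2.30, still need 2.0 g).
Take 0.5 servings of broccoli: +2.0 g fiber for $0.55 (total $2.85, still need 0.0 g).
Greedy by cheapest-per-g is optimal for a single linear constraint, so the minimum cost is $2.85.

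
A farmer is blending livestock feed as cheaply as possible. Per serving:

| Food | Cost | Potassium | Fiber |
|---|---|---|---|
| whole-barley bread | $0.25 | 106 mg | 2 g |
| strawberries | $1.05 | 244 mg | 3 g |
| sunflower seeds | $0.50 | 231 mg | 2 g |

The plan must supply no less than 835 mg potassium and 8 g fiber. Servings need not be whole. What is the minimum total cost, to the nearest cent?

$1.82

whole-barley bread only: max(835/106, 8/2) = 7.877 servings → $1.97.
strawberries only: max(835/244, 8/3) = 3.422 servings → $3.59.
sunflower seeds only: max(835/231, 8/2) = 4 servings → $2.00.
whole-barley bread + strawberries with both targets exact would need a negative amount; discard.
whole-barley bread + sunflower seeds with both tight: 0.712 servings and 3.288 servings → $1.82.
strawberries + sunflower seeds with both tight: 0.8683 servings and 2.698 servings → $2.26.
The minimum over all feasible corners is $1.82.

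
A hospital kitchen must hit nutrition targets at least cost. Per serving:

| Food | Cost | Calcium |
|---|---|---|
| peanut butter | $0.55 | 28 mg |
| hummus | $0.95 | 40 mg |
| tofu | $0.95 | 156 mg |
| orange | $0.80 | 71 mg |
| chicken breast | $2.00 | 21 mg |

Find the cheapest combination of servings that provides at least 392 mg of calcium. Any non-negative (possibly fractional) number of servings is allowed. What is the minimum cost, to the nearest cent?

$2.39

Cost per mg of calcium: tofu $0.0061, orange $0.0113, peanut butter $0.0196, hummus $0.0238, chicken breast $0.0952.
With no serving limits, use only tofu: 392 mg / 156 mg = 2.513 servings × $0.95 = $2.39.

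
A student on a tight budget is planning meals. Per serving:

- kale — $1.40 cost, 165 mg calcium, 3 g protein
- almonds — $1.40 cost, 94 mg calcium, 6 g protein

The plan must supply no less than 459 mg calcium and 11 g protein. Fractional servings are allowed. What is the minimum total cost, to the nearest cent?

$4.27

Check every corner: each single food scaled to meet both minima, and each pair solved so both constraints bind.
kale only: max(459/165, 11/3) = 3.667 servings → $5.13.
almonds only: max(459/94, 11/6) = 4.883 servings → $6.84.
kale + almonds with both tight: 2.429 servings and 0.6186 servings → $4.27.
The minimum over all feasible corners is $4.27.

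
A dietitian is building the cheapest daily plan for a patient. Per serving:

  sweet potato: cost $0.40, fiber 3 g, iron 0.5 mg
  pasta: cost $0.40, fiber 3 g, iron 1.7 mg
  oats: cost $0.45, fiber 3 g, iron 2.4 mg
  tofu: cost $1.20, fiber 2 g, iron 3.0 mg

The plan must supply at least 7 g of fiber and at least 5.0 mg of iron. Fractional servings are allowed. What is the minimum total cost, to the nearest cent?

At the optimum either one food covers both requirements or two foods hit both targets exactly; no other combination can be cheaper.
sweet potato only: max(7/3, 5.0/0.5) = 10 servings → $4.00.
pasta only: max(7/3, 5.0/1.7) = 2.941 servings → $1.18.
oats only: max(7/3, 5.0/2.4) = 2.333 servings → $1.05.
tofu only: max(7/2, 5.0/3.0) = 3.5 servings → $4.20.
sweet potato + pasta with both targets exact would need a negative amount; discard.
sweet potato + oats with both tight: 0.3158 servings and 2.018 servings → $1.03.
sweet potato + tofu with both tight: 1.375 servings and 1.438 servings → $2.27.
pasta + oats with both tight: 0.8571 servings and 1.476 servings → $1.01.
pasta + tofu with both tight: 1.964 servings and 0.5536 servings → $1.45.
oats + tofu with both targets exact would need a negative amount; discard.
So the least-cost plan costs $1.01.

$1.01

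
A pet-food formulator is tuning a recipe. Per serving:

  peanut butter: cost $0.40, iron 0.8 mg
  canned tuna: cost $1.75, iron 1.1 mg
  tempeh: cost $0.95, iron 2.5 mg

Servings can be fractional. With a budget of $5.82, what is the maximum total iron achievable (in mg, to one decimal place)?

Iron per dollar: tempeh 2.632, peanut butter 2, canned tuna 0.6286.
With no serving limits, spend the whole cost allowance on tempeh: $5.82 / $0.95 × 2.5 mg = 15.3 mg.

15.3 mg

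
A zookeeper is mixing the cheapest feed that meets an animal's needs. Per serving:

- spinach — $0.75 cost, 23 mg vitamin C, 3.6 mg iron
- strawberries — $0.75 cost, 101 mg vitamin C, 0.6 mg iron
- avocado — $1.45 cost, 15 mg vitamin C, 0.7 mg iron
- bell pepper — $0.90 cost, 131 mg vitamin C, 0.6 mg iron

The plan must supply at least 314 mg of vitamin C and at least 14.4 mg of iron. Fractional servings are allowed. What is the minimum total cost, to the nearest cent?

$4.35

spinach only: max(314/23, 14.4/3.6) = 13.65 servings → $10.24.
strawberries only: max(314/101, 14.4/0.6) = 24 servings → $18.00.
avocado only: max(314/15, 14.4/0.7) = 20.93 servings → $30.35.
bell pepper only: max(314/131, 14.4/0.6) = 24 servings → $21.60.
spinach + strawberries with both tight: 3.619 servings and 2.285 servings → $4.43.
spinach + avocado: the both-tight solution has a negative serving — not a feasible corner.
spinach + bell pepper with both tight: 3.709 servings and 1.746 servings → $4.35.
strawberries + avocado with both tight: 0.06159 servings and 20.52 servings → $29.80.
strawberries + bell pepper: intersection lies outside the first quadrant.
avocado + bell pepper with both tight: 20.53 servings and 0.04595 servings → $29.81.
So the least-cost plan costs $4.35.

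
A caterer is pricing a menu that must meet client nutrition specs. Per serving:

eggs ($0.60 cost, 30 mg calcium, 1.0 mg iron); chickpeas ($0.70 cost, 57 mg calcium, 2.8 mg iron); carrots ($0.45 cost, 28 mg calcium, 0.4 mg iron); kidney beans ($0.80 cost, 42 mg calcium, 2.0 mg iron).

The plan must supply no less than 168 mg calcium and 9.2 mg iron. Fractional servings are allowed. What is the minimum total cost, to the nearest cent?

$2.30

Two binding constraints pin down two serving amounts, so the optimal mix uses at most two foods. The candidates are each food alone (scaled to the tighter of calcium/iron) and each pair with both constraints tight.
eggs only: max(168/30, 9.2/1.0) = 9.2 servings → $5.52.
chickpeas only: max(168/57, 9.2/2.8) = 3.286 servings → $2.30.
carrots only: max(168/28, 9.2/0.4) = 23 servings → $10.35.
kidney beans only: max(168/42, 9.2/2.0) = 4.6 servings → $3.68.
eggs + chickpeas: the both-tight solution has a negative serving — not a feasible corner.
eggs + carrots with both targets exact would need a negative amount; discard.
eggs + kidney beans: intersection lies outside the first quadrant.
chickpeas + carrots with both targets exact would need a negative amount; discard.
chickpeas + kidney beans: the both-tight solution has a negative serving — not a feasible corner.
carrots + kidney beans with both targets exact would need a negative amount; discard.
So the least-cost plan costs $2.30.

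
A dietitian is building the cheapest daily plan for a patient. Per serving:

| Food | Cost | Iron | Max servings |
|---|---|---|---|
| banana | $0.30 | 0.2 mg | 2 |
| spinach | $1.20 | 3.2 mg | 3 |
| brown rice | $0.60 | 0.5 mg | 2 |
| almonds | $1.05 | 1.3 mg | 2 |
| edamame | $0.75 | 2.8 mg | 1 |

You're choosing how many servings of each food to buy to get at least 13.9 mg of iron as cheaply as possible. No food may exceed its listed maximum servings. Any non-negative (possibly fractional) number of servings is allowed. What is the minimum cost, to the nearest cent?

$5.56

Cost per mg of iron: edamame $0.2679, spinach $0.3750, almonds $0.8077, brown rice $1.2000, banana $1.5000.
Take 1 serving of edamame: +2.8 mg iron for $0.75 (total $0.75, still need 11.1 mg).
Take 3 servings of spinach: +9.6 mg iron for $3.60 (total $4.35, still need 1.5 mg).
Take 1.154 servings of almonds: +1.5 mg iron for $1.21 (total $5.56, still need 0.0 mg).
Filling from the cheapest source first is optimal under one linear minimum: $5.56.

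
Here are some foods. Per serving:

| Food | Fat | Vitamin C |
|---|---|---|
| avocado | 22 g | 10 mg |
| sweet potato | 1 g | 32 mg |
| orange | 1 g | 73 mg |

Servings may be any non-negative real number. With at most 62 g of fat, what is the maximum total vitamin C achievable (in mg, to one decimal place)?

4526.0 mg

Vitamin C per g fat: orange 73, sweet potato 32, avocado 0.4545.
With no serving limits, spend the whole fat allowance on orange: 62 g / 1 g × 73 mg = 4526.0 mg.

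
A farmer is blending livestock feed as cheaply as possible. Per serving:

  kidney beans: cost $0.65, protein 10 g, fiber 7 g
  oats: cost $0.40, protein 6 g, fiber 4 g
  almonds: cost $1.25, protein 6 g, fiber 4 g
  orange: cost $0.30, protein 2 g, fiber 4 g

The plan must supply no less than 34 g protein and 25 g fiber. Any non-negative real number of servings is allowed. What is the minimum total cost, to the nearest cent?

kidney beans only: max(34/10, 25/7) = 3.571 servings → $2.32.
oats only: max(34/6, 25/4) = 6.25 servings → $2.50.
almonds only: max(34/6, 25/4) = 6.25 servings → $7.81.
orange only: max(34/2, 25/4) = 17 servings → $5.10.
kidney beans + oats: the both-tight solution has a negative serving — not a feasible corner.
kidney beans + almonds: the both-tight solution has a negative serving — not a feasible corner.
kidney beans + orange with both tight: 3.308 servings and 0.4615 servings → $2.29.
oats + almonds (both tight): parallel constraints — no distinct corner.
oats + orange with both tight: 5.375 servings and 0.875 servings → $2.41.
almonds + orange with both tight: 5.375 servings and 0.875 servings → $6.98.
The minimum over all feasible corners is $2.29.

$2.29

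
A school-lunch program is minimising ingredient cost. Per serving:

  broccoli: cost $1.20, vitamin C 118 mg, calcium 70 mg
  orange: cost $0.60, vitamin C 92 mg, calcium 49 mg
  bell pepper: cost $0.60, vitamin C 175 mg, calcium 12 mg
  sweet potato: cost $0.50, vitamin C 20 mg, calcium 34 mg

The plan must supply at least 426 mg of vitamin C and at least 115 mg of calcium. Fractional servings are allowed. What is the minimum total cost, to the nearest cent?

For a min-cost LP with two ≥-constraints, a basic feasible solution has at most two positive variables.
broccoli only: max(426/118, 115/70) = 3.61 servings → $4.33.
orange only: max(426/92, 115/49) = 4.63 servings → $2.78.
bell pepper only: max(426/175, 115/12) = 9.583 servings → $5.75.
sweet potato only: max(426/20, 115/34) = 21.3 servings → $10.65.
broccoli + orange with both targets exact would need a negative amount; discard.
broccoli + bell pepper with both tight: 1.386 servings and 1.5 servings → $2.56.
broccoli + sweet potato: the both-tight solution has a negative serving — not a feasible corner.
orange + bell pepper with both tight: 2.01 servings and 1.378 servings → $2.03.
orange + sweet potato with both targets exact would need a negative amount; discard.
bell pepper + sweet potato with both tight: 2.134 servings and 2.629 servings → $2.59.
The minimum over all feasible corners is $2.03.

$2.03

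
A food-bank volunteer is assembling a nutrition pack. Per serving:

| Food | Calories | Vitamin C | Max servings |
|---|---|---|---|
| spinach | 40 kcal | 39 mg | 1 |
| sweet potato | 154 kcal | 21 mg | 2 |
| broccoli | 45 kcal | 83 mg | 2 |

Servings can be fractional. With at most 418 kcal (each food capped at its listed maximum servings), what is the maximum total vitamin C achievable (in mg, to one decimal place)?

244.3 mg

Vitamin C per kcal: broccoli 1.844, spinach 0.975, sweet potato 0.1364.
Take 2 servings of broccoli: uses 90 kcal, +166.0 mg vitamin C (running total 166.0 mg).
Take 1 serving of spinach: uses 40 kcal, +39.0 mg vitamin C (running total 205.0 mg).
Take 1.87 servings of sweet potato: uses 288 kcal, +39.3 mg vitamin C (running total 244.3 mg).
Filling greedily by vitamin C-per-kcal is optimal for one linear limit, giving 244.3 mg.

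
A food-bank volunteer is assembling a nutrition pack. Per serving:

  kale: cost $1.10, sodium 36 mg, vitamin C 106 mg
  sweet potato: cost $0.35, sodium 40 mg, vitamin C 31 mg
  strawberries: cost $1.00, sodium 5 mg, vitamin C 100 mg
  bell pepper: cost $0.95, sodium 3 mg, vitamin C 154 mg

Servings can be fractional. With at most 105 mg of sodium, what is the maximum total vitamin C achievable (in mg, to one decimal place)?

Vitamin C per mg sodium: bell pepper 51.33, strawberries 20, kale 2.944, sweet potato 0.775.
With no serving limits, spend the whole sodium allowance on bell pepper: 105 mg / 3 mg × 154 mg = 5390.0 mg.

5390.0 mg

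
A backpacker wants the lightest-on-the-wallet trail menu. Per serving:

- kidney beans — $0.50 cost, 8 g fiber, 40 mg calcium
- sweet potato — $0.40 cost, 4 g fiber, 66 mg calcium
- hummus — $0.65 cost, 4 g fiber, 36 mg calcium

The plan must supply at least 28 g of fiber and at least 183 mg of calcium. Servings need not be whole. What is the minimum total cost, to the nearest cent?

$1.89

A basic optimal solution has at most two foods positive. Try each food alone and each pair with both targets met exactly.
kidney beans only: max(28/8, 183/40) = 4.575 servings → $2.29.
sweet potato only: max(28/4, 183/66) = 7 servings → $2.80.
hummus only: max(28/4, 183/36) = 7 servings → $4.55.
kidney beans + sweet potato with both tight: 3.033 servings and 0.9348 servings → $1.89.
kidney beans + hummus with both tight: 2.156 servings and 2.688 servings → $2.83.
sweet potato + hummus: intersection lies outside the first quadrant.
So the least-cost plan costs $1.89.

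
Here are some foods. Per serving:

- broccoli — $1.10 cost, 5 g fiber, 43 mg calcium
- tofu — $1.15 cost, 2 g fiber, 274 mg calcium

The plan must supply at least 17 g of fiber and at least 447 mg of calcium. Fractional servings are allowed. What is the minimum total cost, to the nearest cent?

$4.57

A basic optimal solution has at most two foods positive. Try each food alone and each pair with both targets met exactly.
broccoli only: max(17/5, 447/43) = 10.4 servings → $11.43.
tofu only: max(17/2, 447/274) = 8.5 servings → $9.78.
broccoli + tofu with both tight: 2.931 servings and 1.171 servings → $4.57.
Cheapest feasible corner: $4.57.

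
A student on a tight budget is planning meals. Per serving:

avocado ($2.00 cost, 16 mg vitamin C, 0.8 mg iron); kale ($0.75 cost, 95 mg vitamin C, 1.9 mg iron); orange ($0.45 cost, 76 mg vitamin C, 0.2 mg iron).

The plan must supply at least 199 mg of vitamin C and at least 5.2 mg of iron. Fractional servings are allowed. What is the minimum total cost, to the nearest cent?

$2.05

Minimising a linear cost over {vitamin C ≥ 199, iron ≥ 5.2, servings ≥ 0} — the optimum is at a vertex, using one or two foods.
avocado only: max(199/16, 5.2/0.8) = 12.44 servings → $24.88.
kale only: max(199/95, 5.2/1.9) = 2.737 servings → $2.05.
orange only: max(199/76, 5.2/0.2) = 26 servings → $11.70.
avocado + kale with both tight: 2.542 servings and 1.667 servings → $6.33.
avocado + orange with both tight: 6.17 servings and 1.319 servings → $12.93.
kale + orange: intersection lies outside the first quadrant.
Cheapest feasible corner: $2.05.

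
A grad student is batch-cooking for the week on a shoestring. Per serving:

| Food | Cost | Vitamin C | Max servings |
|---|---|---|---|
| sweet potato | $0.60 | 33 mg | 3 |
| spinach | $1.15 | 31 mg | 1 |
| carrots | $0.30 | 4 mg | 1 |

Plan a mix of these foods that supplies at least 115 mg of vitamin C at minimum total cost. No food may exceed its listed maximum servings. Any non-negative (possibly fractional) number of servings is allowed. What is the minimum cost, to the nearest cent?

$2.39

Cost per mg of vitamin C: sweet potato $0.0182, spinach $0.0371, carrots $0.0750.
Take 3 servings of sweet potato: +99.0 mg vitamin C for $1.80 (total $1.80, still need 16.0 mg).
Take 0.5161 servings of spinach: +16.0 mg vitamin C for $0.59 (total $2.39, still need 0.0 mg).
Filling from the cheapest source first is optimal under one linear minimum: $2.39.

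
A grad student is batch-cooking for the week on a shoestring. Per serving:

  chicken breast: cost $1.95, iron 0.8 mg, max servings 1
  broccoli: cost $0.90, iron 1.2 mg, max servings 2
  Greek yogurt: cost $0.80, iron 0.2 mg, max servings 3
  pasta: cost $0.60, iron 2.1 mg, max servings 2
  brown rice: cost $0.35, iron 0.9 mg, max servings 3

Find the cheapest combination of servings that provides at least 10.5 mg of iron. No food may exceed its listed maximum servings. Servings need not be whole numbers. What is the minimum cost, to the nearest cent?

$7.60

Cost per mg of iron: pasta $0.2857, brown rice $0.3889, broccoli $0.7500, chicken breast $2.4375, Greek yogurt $4.0000.
Take 2 servings of pasta: +4.2 mg iron for $1.20 (total $1.20, still need 6.3 mg).
Take 3 servings of brown rice: +2.7 mg iron for $1.05 (total $2.25, still need 3.6 mg).
Take 2 servings of broccoli: +2.4 mg iron for $1.80 (total $4.05, still need 1.2 mg).
Take 1 serving of chicken breast: +0.8 mg iron for $1.95 (total $6.00, still need 0.4 mg).
Take 2 servings of Greek yogurt: +0.4 mg iron for $1.60 (total $7.60, still need 0.0 mg).
Filling from the cheapest source first is optimal under one linear minimum: $7.60.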